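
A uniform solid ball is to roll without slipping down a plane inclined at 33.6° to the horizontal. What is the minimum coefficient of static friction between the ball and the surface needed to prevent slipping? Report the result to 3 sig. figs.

With I = (2/5)MR², the ratio k = I/(MR²) is 0.4.
Translational: Mg sinθ − f = Ma. Rotational about the CM: fR = Iα = kMRa, so f = kMa.
These give a = g sinθ/(1+k) and the required friction f = kMg sinθ/(1+k).
The normal force is N = Mg cosθ, so μ_min = f/N = k tanθ/(1+k).
μ_min = 0.4 × tan33.6° / 1.4 ≈ 0.190.

μ_min ≈ 0.190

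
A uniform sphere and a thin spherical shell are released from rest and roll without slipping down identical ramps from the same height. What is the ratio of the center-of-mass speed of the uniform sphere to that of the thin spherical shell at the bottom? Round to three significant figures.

Each satisfies Mgh = ½(1+k)Mv² with k = I/(MR²), so v ∝ 1/√(1+k).
For the uniform sphere k = 0.4; for the thin spherical shell k = 2/3.
v₁/v₂ = √((1+k₂)/(1+k₁)) = √(1.667/1.4) ≈ 1.09.

v_ratio ≈ 1.09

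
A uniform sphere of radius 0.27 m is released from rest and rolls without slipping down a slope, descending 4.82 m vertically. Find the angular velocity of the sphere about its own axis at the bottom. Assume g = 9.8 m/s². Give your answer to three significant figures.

The moment of inertia is (2/5)MR², giving k ≡ I/(MR²) = 0.4.
The rolling condition ω = v/R makes the rotational term ½I(v/R)² = ½kMv², so KE_total = ½(1+k)Mv² = (7/10)Mv².
Energy conservation Mgh = ½(1+k)Mv² gives v = √(2gh/(1+k)) = √(2 × 9.8 × 4.82 / 1.4) = 8.215 m/s.
Then ω = v/R = 8.215 / 0.27 ≈ 30.4 rad/s.

ω ≈ 30.4 rad/s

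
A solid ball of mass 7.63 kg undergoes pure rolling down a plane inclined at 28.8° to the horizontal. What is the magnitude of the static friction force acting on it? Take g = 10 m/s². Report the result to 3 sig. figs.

Here I = (2/5)MR², so the shape factor k = I/(MR²) = 0.4.
Translational: Mg sinθ − f = Ma. Rotational about the CM: fR = Iα = kMRa, so f = kMa.
Combining, a = g sinθ/(1+k) and f = kMa = kMg sinθ/(1+k).
f = 0.4 × 7.63 × 10 × sin28.8° / 1.4 ≈ 10.5 N.

f ≈ 10.5 N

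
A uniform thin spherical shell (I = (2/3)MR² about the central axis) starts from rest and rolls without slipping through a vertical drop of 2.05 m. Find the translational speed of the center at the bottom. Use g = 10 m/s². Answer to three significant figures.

Here I = (2/3)MR², so the shape factor k = I/(MR²) = 2/3.
The rolling condition ω = v/R makes the rotational term ½I(v/R)² = ½kMv², so KE_total = ½(1+k)Mv² = (5/6)Mv².
Setting Mgh = (5/6)Mv² gives v = √(2gh/(1+k)) = √(2·10·2.05/1.667) ≈ 4.96 m/s.

v ≈ 4.96 m/s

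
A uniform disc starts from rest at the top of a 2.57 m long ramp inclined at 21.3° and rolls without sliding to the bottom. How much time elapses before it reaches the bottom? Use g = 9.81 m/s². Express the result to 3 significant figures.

t ≈ 1.47 s

With I = (1/2)MR², the ratio k = I/(MR²) is 0.5.
Translational: Mg sinθ − f = Ma. Rotational about the CM: fR = Iα = kMRa, so f = kMa.
Hence a = g sinθ/(1+k) = 9.81×sin21.3°/1.5 = 2.376 m/s².
Starting from rest, L = ½at², so t = √(2L/a) = √(2×2.57/2.376) ≈ 1.47 s.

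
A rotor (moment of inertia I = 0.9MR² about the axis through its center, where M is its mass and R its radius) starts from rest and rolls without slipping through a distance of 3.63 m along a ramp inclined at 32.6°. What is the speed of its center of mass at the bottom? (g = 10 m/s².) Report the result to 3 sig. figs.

v ≈ 4.54 m/s

Here I = 0.9MR², so the shape factor k = I/(MR²) = 0.9.
Rolling without slipping gives ω = v/R, so the total kinetic energy is ½Mv² + ½Iω² = ½(1+k)Mv² = (19/20)Mv².
The vertical drop is h = L sinθ = 3.63 × sin32.6° = 1.956 m.
Energy conservation: Mgh = (19/20)Mv², so v = √(2gh/(1+k)) = √(2 × 10 × 1.956 / 1.9) ≈ 4.54 m/s.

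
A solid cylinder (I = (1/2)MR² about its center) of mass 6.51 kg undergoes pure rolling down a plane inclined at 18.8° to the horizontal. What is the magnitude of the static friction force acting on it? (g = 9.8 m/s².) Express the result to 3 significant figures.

For this body I = (1/2)MR², i.e. k = I/(MR²) = 0.5.
Translational: Mg sinθ − f = Ma. Rotational about the CM: fR = Iα = kMRa, so f = kMa.
Combining, a = g sinθ/(1+k) and f = kMa = kMg sinθ/(1+k).
f = 0.5 × 6.51 × 9.8 × sin18.8° / 1.5 ≈ 6.85 N.

f ≈ 6.85 N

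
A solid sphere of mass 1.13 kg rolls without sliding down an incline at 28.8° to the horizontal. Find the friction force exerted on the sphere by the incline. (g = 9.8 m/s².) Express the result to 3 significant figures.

f ≈ 1.52 N

With I = (2/5)MR², the ratio k = I/(MR²) is 0.4.
Along the incline Mg sinθ − f = Ma, and torque about the center fR = Iα = kMR²(a/R) gives f = kMa.
Combining, a = g sinθ/(1+k) and f = kMa = kMg sinθ/(1+k).
f = 0.4 × 1.13 × 9.8 × sin28.8° / 1.4 ≈ 1.52 N.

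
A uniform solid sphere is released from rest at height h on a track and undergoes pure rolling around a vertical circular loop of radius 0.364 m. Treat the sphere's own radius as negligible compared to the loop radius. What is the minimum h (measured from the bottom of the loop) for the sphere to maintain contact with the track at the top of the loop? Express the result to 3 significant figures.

h_min ≈ 0.983 m

With I = (2/5)MR², the ratio k = I/(MR²) is 0.4.
At the top of the loop, the minimum-contact condition is Mg = Mv_top²/r, so v_top² = gr.
With ω = v/R, the kinetic energy at speed v is ½(1+k)Mv² = (7/10)Mv².
Energy conservation from release (height h) to the top (height 2r): Mgh = Mg(2r) + (7/10)M·gr.
Thus h_min = 2r + (1+k)r/2 = r(2 + 1.4/2) = 0.364 × 2.7 ≈ 0.983 m.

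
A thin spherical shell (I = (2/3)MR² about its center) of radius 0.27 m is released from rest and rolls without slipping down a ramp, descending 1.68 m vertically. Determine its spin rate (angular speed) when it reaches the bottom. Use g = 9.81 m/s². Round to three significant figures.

With I = (2/3)MR², the ratio k = I/(MR²) is 2/3.
The rolling condition ω = v/R makes the rotational term ½I(v/R)² = ½kMv², so KE_total = ½(1+k)Mv² = (5/6)Mv².
Energy conservation Mgh = ½(1+k)Mv² gives v = √(2gh/(1+k)) = √(2 × 9.81 × 1.68 / 1.667) = 4.447 m/s.
The angular speed follows from ω = v/R = 4.447/0.27 ≈ 16.5 rad/s.

ω ≈ 16.5 rad/s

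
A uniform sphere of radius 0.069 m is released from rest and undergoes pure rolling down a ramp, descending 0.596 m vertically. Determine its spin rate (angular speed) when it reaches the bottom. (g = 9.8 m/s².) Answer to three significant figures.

ω ≈ 41.9 rad/s

For this body I = (2/5)MR², i.e. k = I/(MR²) = 0.4.
Rolling without slipping gives ω = v/R, so the total kinetic energy is ½Mv² + ½Iω² = ½(1+k)Mv² = (7/10)Mv².
Energy conservation Mgh = ½(1+k)Mv² gives v = √(2gh/(1+k)) = √(2 × 9.8 × 0.596 / 1.4) = 2.889 m/s.
Then ω = v/R = 2.889 / 0.069 ≈ 41.9 rad/s.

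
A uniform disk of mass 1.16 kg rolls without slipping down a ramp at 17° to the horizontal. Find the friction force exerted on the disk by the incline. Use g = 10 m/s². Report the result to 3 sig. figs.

f ≈ 1.13 N

Here I = (1/2)MR², so the shape factor k = I/(MR²) = 0.5.
Along the incline Mg sinθ − f = Ma, and torque about the center fR = Iα = kMR²(a/R) gives f = kMa.
Combining, a = g sinθ/(1+k) and f = kMa = kMg sinθ/(1+k).
f = 0.5 × 1.16 × 10 × sin17° / 1.5 ≈ 1.13 N.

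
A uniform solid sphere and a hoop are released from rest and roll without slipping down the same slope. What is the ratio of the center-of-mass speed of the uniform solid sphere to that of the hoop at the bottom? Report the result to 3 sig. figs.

v_ratio ≈ 1.20

Each satisfies Mgh = ½(1+k)Mv² with k = I/(MR²), so v ∝ 1/√(1+k).
For the uniform solid sphere k = 0.4; for the hoop k = 1.
v₁/v₂ = √((1+k₂)/(1+k₁)) = √(2/1.4) ≈ 1.20.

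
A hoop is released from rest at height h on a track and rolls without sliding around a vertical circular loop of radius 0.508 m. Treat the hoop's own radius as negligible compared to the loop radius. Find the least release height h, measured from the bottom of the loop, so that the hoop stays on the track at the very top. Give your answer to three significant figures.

Here I = MR², so the shape factor k = I/(MR²) = 1.
At the top, contact is just lost when gravity alone supplies the centripetal force: Mg = Mv_top²/r, i.e. v_top² = gr.
With ω = v/R, the kinetic energy at speed v is ½(1+k)Mv² = Mv².
Energy conservation from release (height h) to the top (height 2r): Mgh = Mg(2r) + M·gr.
Thus h_min = 2r + (1+k)r/2 = r(2 + 2/2) = 0.508 × 3 ≈ 1.52 m.

h_min ≈ 1.52 m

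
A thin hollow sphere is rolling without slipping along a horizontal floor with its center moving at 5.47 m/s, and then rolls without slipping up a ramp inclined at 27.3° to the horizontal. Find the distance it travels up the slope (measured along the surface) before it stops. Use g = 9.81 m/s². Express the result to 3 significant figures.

d ≈ 5.54 m

With I = (2/3)MR², the ratio k = I/(MR²) is 2/3.
Pure rolling means v = ωR; then KE = ½Mv² + ½I(v/R)² = ½(1+k)Mv² = (5/6)Mv².
Setting this equal to Mgh gives the vertical rise h = (1+k)v₀²/(2g) = 1.667×5.47²/(2×9.81) = 2.542 m.
Along the incline, d = h/sinθ = 2.542/sin27.3° ≈ 5.54 m.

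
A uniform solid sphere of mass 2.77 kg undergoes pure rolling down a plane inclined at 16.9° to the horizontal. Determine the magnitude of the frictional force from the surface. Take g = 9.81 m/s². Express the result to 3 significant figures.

f ≈ 2.26 N

With I = (2/5)MR², the ratio k = I/(MR²) is 0.4.
Newton's second law down the slope: Mg sinθ − f = Ma. The torque equation fR = Iα (with α = a/R) gives f = kMa.
Combining, a = g sinθ/(1+k) and f = kMa = kMg sinθ/(1+k).
f = 0.4 × 2.77 × 9.81 × sin16.9° / 1.4 ≈ 2.26 N.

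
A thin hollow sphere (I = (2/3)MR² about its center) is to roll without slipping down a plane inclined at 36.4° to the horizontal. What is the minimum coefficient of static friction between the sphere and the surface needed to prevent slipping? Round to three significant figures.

μ_min ≈ 0.295

With I = (2/3)MR², the ratio k = I/(MR²) is 2/3.
Newton's second law down the slope: Mg sinθ − f = Ma. The torque equation fR = Iα (with α = a/R) gives f = kMa.
These give a = g sinθ/(1+k) and the required friction f = kMg sinθ/(1+k).
The normal force is N = Mg cosθ, so μ_min = f/N = k tanθ/(1+k).
μ_min = (2/3) × tan36.4° / 1.667 ≈ 0.295.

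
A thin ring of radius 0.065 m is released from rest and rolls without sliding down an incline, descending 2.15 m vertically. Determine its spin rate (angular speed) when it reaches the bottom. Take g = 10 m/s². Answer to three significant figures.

ω ≈ 71.3 rad/s

Here I = MR², so the shape factor k = I/(MR²) = 1.
Pure rolling means v = ωR; then KE = ½Mv² + ½I(v/R)² = ½(1+k)Mv² = Mv².
Energy conservation Mgh = ½(1+k)Mv² gives v = √(2gh/(1+k)) = √(2 × 10 × 2.15 / 2) = 4.637 m/s.
Then ω = v/R = 4.637 / 0.065 ≈ 71.3 rad/s.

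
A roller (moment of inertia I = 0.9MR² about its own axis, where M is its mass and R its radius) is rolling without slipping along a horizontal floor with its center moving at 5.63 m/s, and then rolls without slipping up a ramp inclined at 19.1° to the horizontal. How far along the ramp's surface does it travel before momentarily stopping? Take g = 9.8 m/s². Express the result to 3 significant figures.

With I = 0.9MR², the ratio k = I/(MR²) is 0.9.
Pure rolling means v = ωR; then KE = ½Mv² + ½I(v/R)² = ½(1+k)Mv² = (19/20)Mv².
Setting this equal to Mgh gives the vertical rise h = (1+k)v₀²/(2g) = 1.9×5.63²/(2×9.8) = 3.073 m.
The distance along the slope is d = h/sinθ = 3.073/sin19.1° ≈ 9.39 m.

d ≈ 9.39 m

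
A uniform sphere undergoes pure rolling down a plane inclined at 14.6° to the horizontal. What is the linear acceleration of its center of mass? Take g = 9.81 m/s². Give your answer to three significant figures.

With I = (2/5)MR², the ratio k = I/(MR²) is 0.4.
Newton's second law down the slope: Mg sinθ − f = Ma. The torque equation fR = Iα (with α = a/R) gives f = kMa.
Eliminating f: Mg sinθ = (1+k)Ma, so a = g sinθ/(1+k) = 9.81 × sin14.6° / 1.4 ≈ 1.77 m/s².

a ≈ 1.77 m/s²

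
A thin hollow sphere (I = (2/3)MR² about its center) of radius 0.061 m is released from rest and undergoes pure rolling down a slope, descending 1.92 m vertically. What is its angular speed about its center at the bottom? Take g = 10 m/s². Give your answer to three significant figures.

With I = (2/3)MR², the ratio k = I/(MR²) is 2/3.
Rolling without slipping gives ω = v/R, so the total kinetic energy is ½Mv² + ½Iω² = ½(1+k)Mv² = (5/6)Mv².
Energy conservation Mgh = ½(1+k)Mv² gives v = √(2gh/(1+k)) = √(2 × 10 × 1.92 / 1.667) = 4.8 m/s.
Then ω = v/R = 4.8 / 0.061 ≈ 78.7 rad/s.

ω ≈ 78.7 rad/s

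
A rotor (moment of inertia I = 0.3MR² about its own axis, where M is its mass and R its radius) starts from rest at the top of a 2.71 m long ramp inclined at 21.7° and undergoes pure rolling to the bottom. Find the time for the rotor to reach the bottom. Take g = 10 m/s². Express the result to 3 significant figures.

For this body I = 0.3MR², i.e. k = I/(MR²) = 0.3.
Translational: Mg sinθ − f = Ma. Rotational about the CM: fR = Iα = kMRa, so f = kMa.
Hence a = g sinθ/(1+k) = 10×sin21.7°/1.3 = 2.844 m/s².
With constant a from rest, t = √(2L/a) = √(2·2.71/2.844) ≈ 1.38 s.

t ≈ 1.38 s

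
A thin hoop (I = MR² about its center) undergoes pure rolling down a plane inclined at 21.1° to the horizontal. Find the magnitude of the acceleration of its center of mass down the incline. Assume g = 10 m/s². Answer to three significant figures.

a ≈ 1.80 m/s²

The moment of inertia is MR², giving k ≡ I/(MR²) = 1.
Along the incline Mg sinθ − f = Ma, and torque about the center fR = Iα = kMR²(a/R) gives f = kMa.
Eliminating f: Mg sinθ = (1+k)Ma, so a = g sinθ/(1+k) = 10 × sin21.1° / 2 ≈ 1.80 m/s².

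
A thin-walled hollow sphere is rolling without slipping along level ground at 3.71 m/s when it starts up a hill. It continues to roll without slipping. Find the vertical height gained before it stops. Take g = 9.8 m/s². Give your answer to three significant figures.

For this body I = (2/3)MR², i.e. k = I/(MR²) = 2/3.
Rolling without slipping gives ω = v/R, so the total kinetic energy is ½Mv² + ½Iω² = ½(1+k)Mv² = (5/6)Mv².
At the top the kinetic energy is zero, so (5/6)Mv₀² = Mgh.
Thus h = (1+k)v₀²/(2g) = 1.667 × 3.71² / (2 × 9.8) ≈ 1.17 m.

h ≈ 1.17 m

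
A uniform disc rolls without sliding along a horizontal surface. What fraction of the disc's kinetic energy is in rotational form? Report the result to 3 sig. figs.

With I = (1/2)MR², the ratio k = I/(MR²) is 0.5.
Since ω = v/R, the translational part is ½Mv² and the rotational part is ½I(v/R)² = ½kMv²; the total is ½(1+k)Mv².
The rotational fraction is therefore k/(1+k) = 0.5/1.5 ≈ 0.333.

fraction ≈ 0.333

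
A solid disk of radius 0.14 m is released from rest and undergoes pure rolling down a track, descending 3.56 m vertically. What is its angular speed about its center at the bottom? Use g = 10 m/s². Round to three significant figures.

With I = (1/2)MR², the ratio k = I/(MR²) is 0.5.
Since it rolls without slipping, ω = v/R and KE = ½Mv² + ½Iω² = ½(1+k)Mv² = (3/4)Mv².
Energy conservation Mgh = ½(1+k)Mv² gives v = √(2gh/(1+k)) = √(2 × 10 × 3.56 / 1.5) = 6.89 m/s.
Then ω = v/R = 6.89 / 0.14 ≈ 49.2 rad/s.

ω ≈ 49.2 rad/s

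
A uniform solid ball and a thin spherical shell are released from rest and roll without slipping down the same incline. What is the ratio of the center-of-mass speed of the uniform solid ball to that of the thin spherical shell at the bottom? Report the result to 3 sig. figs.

Each satisfies Mgh = ½(1+k)Mv² with k = I/(MR²), so v ∝ 1/√(1+k).
For the uniform solid ball k = 0.4; for the thin spherical shell k = 2/3.
v₁/v₂ = √((1+k₂)/(1+k₁)) = √(1.667/1.4) ≈ 1.09.

v_ratio ≈ 1.09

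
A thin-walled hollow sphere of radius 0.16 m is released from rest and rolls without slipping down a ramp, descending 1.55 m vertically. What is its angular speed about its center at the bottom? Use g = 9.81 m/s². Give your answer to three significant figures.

The moment of inertia is (2/3)MR², giving k ≡ I/(MR²) = 2/3.
The rolling condition ω = v/R makes the rotational term ½I(v/R)² = ½kMv², so KE_total = ½(1+k)Mv² = (5/6)Mv².
Energy conservation Mgh = ½(1+k)Mv² gives v = √(2gh/(1+k)) = √(2 × 9.81 × 1.55 / 1.667) = 4.272 m/s.
The angular speed follows from ω = v/R = 4.272/0.16 ≈ 26.7 rad/s.

ω ≈ 26.7 rad/s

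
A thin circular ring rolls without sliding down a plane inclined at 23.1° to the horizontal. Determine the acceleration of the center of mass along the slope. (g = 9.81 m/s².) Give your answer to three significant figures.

Here I = MR², so the shape factor k = I/(MR²) = 1.
Along the incline Mg sinθ − f = Ma, and torque about the center fR = Iα = kMR²(a/R) gives f = kMa.
Eliminating f: Mg sinθ = (1+k)Ma, so a = g sinθ/(1+k) = 9.81 × sin23.1° / 2 ≈ 1.92 m/s².

a ≈ 1.92 m/s²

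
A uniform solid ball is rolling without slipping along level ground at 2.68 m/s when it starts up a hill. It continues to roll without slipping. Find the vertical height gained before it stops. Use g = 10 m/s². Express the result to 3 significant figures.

Here I = (2/5)MR², so the shape factor k = I/(MR²) = 0.4.
Since it rolls without slipping, ω = v/R and KE = ½Mv² + ½Iω² = ½(1+k)Mv² = (7/10)Mv².
At the top the kinetic energy is zero, so (7/10)Mv₀² = Mgh.
Thus h = (1+k)v₀²/(2g) = 1.4 × 2.68² / (2 × 10) ≈ 0.503 m.

h ≈ 0.503 m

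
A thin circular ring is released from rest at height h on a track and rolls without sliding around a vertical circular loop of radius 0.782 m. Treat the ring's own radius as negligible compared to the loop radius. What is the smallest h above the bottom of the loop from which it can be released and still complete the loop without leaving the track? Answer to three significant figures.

h_min ≈ 2.35 m

For this body I = MR², i.e. k = I/(MR²) = 1.
At the top, contact is just lost when gravity alone supplies the centripetal force: Mg = Mv_top²/r, i.e. v_top² = gr.
With ω = v/R, the kinetic energy at speed v is ½(1+k)Mv² = Mv².
Energy conservation from release (height h) to the top (height 2r): Mgh = Mg(2r) + M·gr.
Thus h_min = 2r + (1+k)r/2 = r(2 + 2/2) = 0.782 × 3 ≈ 2.35 m.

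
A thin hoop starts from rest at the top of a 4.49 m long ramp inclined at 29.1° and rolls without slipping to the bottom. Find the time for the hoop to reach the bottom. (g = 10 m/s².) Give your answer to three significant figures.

t ≈ 1.92 s

For this body I = MR², i.e. k = I/(MR²) = 1.
Translational: Mg sinθ − f = Ma. Rotational about the CM: fR = Iα = kMRa, so f = kMa.
Hence a = g sinθ/(1+k) = 10×sin29.1°/2 = 2.432 m/s².
Starting from rest, L = ½at², so t = √(2L/a) = √(2×4.49/2.432) ≈ 1.92 s.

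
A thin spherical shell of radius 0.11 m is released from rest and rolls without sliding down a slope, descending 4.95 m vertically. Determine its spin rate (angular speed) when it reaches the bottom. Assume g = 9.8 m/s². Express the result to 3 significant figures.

ω ≈ 69.4 rad/s

Here I = (2/3)MR², so the shape factor k = I/(MR²) = 2/3.
Pure rolling means v = ωR; then KE = ½Mv² + ½I(v/R)² = ½(1+k)Mv² = (5/6)Mv².
Energy conservation Mgh = ½(1+k)Mv² gives v = √(2gh/(1+k)) = √(2 × 9.8 × 4.95 / 1.667) = 7.63 m/s.
Then ω = v/R = 7.63 / 0.11 ≈ 69.4 rad/s.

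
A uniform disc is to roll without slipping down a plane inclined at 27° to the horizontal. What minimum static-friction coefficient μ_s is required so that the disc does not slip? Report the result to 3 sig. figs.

The moment of inertia is (1/2)MR², giving k ≡ I/(MR²) = 0.5.
Newton's second law down the slope: Mg sinθ − f = Ma. The torque equation fR = Iα (with α = a/R) gives f = kMa.
These give a = g sinθ/(1+k) and the required friction f = kMg sinθ/(1+k).
With N = Mg cosθ, the no-slip condition f ≤ μN gives μ_min = f/N = k tanθ/(1+k).
μ_min = 0.5 × tan27° / 1.5 ≈ 0.170.

μ_min ≈ 0.170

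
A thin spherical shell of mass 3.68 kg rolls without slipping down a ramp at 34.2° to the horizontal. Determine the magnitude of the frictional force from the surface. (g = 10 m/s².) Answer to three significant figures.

f ≈ 8.27 N

The moment of inertia is (2/3)MR², giving k ≡ I/(MR²) = 2/3.
Along the incline Mg sinθ − f = Ma, and torque about the center fR = Iα = kMR²(a/R) gives f = kMa.
Combining, a = g sinθ/(1+k) and f = kMa = kMg sinθ/(1+k).
f = (2/3) × 3.68 × 10 × sin34.2° / 1.667 ≈ 8.27 N.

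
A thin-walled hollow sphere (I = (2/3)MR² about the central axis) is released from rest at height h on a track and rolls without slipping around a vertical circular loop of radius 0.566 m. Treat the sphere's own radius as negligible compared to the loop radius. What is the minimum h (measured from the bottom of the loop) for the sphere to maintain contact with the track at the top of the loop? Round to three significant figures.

h_min ≈ 1.60 m

Here I = (2/3)MR², so the shape factor k = I/(MR²) = 2/3.
At the top, contact is just lost when gravity alone supplies the centripetal force: Mg = Mv_top²/r, i.e. v_top² = gr.
With ω = v/R, the kinetic energy at speed v is ½(1+k)Mv² = (5/6)Mv².
Energy conservation from release (height h) to the top (height 2r): Mgh = Mg(2r) + (5/6)M·gr.
Thus h_min = 2r + (1+k)r/2 = r(2 + 1.667/2) = 0.566 × 2.833 ≈ 1.60 m.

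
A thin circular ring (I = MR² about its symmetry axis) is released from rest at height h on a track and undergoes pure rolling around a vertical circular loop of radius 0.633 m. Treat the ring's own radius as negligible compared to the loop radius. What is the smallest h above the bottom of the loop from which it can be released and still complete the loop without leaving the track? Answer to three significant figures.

The moment of inertia is MR², giving k ≡ I/(MR²) = 1.
At the top, contact is just lost when gravity alone supplies the centripetal force: Mg = Mv_top²/r, i.e. v_top² = gr.
With ω = v/R, the kinetic energy at speed v is ½(1+k)Mv² = Mv².
Energy conservation from release (height h) to the top (height 2r): Mgh = Mg(2r) + M·gr.
Thus h_min = 2r + (1+k)r/2 = r(2 + 2/2) = 0.633 × 3 ≈ 1.90 m.

h_min ≈ 1.90 m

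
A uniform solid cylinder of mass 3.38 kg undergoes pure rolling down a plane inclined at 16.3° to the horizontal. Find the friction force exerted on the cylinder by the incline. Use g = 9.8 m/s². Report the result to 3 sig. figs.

With I = (1/2)MR², the ratio k = I/(MR²) is 0.5.
Newton's second law down the slope: Mg sinθ − f = Ma. The torque equation fR = Iα (with α = a/R) gives f = kMa.
Combining, a = g sinθ/(1+k) and f = kMa = kMg sinθ/(1+k).
f = 0.5 × 3.38 × 9.8 × sin16.3° / 1.5 ≈ 3.10 N.

f ≈ 3.10 N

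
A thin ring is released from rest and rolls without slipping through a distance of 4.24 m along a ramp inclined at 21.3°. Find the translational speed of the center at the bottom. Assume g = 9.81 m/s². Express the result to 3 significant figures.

With I = MR², the ratio k = I/(MR²) is 1.
Since it rolls without slipping, ω = v/R and KE = ½Mv² + ½Iω² = ½(1+k)Mv² = Mv².
The vertical drop is h = L sinθ = 4.24 × sin21.3° = 1.54 m.
Setting Mgh = Mv² gives v = √(2gh/(1+k)) = √(2·9.81·1.54/2) ≈ 3.89 m/s.

v ≈ 3.89 m/s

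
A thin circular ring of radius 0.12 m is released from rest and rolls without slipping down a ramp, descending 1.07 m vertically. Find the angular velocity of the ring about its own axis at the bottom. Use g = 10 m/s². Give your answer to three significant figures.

For this body I = MR², i.e. k = I/(MR²) = 1.
Pure rolling means v = ωR; then KE = ½Mv² + ½I(v/R)² = ½(1+k)Mv² = Mv².
Energy conservation Mgh = ½(1+k)Mv² gives v = √(2gh/(1+k)) = √(2 × 10 × 1.07 / 2) = 3.271 m/s.
Then ω = v/R = 3.271 / 0.12 ≈ 27.3 rad/s.

ω ≈ 27.3 rad/s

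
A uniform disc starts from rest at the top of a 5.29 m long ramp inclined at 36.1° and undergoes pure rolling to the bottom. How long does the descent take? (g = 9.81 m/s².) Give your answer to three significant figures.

The moment of inertia is (1/2)MR², giving k ≡ I/(MR²) = 0.5.
Translational: Mg sinθ − f = Ma. Rotational about the CM: fR = Iα = kMRa, so f = kMa.
Hence a = g sinθ/(1+k) = 9.81×sin36.1°/1.5 = 3.853 m/s².
With constant a from rest, t = √(2L/a) = √(2·5.29/3.853) ≈ 1.66 s.

t ≈ 1.66 s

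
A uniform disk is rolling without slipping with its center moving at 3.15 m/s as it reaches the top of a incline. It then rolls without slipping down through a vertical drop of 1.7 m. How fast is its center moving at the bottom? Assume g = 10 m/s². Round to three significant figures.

v ≈ 5.71 m/s

The moment of inertia is (1/2)MR², giving k ≡ I/(MR²) = 0.5.
Since it rolls without slipping, ω = v/R and KE = ½Mv² + ½Iω² = ½(1+k)Mv² = (3/4)Mv².
Conserving energy between top and bottom: (3/4)Mv² = (3/4)Mv₀² + Mgh, hence v² = v₀² + 2gh/(1+k).
v = √(3.15² + 2×10×1.7/1.5) = √32.59 ≈ 5.71 m/s.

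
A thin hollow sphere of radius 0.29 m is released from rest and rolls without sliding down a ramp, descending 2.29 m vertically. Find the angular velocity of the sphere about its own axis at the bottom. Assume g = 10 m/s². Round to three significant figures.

ω ≈ 18.1 rad/s

The moment of inertia is (2/3)MR², giving k ≡ I/(MR²) = 2/3.
The rolling condition ω = v/R makes the rotational term ½I(v/R)² = ½kMv², so KE_total = ½(1+k)Mv² = (5/6)Mv².
Energy conservation Mgh = ½(1+k)Mv² gives v = √(2gh/(1+k)) = √(2 × 10 × 2.29 / 1.667) = 5.242 m/s.
The angular speed follows from ω = v/R = 5.242/0.29 ≈ 18.1 rad/s.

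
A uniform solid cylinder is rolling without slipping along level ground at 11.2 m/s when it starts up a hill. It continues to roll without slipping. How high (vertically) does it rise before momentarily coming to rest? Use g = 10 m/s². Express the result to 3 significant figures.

For this body I = (1/2)MR², i.e. k = I/(MR²) = 0.5.
Rolling without slipping gives ω = v/R, so the total kinetic energy is ½Mv² + ½Iω² = ½(1+k)Mv² = (3/4)Mv².
All of this converts to potential energy at the highest point: (3/4)Mv₀² = Mgh.
Thus h = (1+k)v₀²/(2g) = 1.5 × 11.2² / (2 × 10) ≈ 9.41 m.

h ≈ 9.41 m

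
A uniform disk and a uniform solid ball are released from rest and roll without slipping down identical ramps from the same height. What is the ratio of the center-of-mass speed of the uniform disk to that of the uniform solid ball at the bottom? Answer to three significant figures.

Each satisfies Mgh = ½(1+k)Mv² with k = I/(MR²), so v ∝ 1/√(1+k).
For the uniform disk k = 0.5; for the uniform solid ball k = 0.4.
v₁/v₂ = √((1+k₂)/(1+k₁)) = √(1.4/1.5) ≈ 0.966.

v_ratio ≈ 0.966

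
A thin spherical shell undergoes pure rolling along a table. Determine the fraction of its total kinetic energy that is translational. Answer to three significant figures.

fraction ≈ 0.600

The moment of inertia is (2/3)MR², giving k ≡ I/(MR²) = 2/3.
With ω = v/R, KE_trans = ½Mv² and KE_rot = ½Iω² = ½kMv², so KE_total = ½(1+k)Mv².
The translational fraction is therefore 1/(1+k) = 1/1.667 ≈ 0.600.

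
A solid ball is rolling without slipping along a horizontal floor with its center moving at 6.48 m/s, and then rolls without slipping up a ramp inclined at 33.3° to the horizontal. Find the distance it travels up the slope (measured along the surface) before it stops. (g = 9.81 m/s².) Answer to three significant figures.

The moment of inertia is (2/5)MR², giving k ≡ I/(MR²) = 0.4.
Rolling without slipping gives ω = v/R, so the total kinetic energy is ½Mv² + ½Iω² = ½(1+k)Mv² = (7/10)Mv².
Setting this equal to Mgh gives the vertical rise h = (1+k)v₀²/(2g) = 1.4×6.48²/(2×9.81) = 2.996 m.
Along the incline, d = h/sinθ = 2.996/sin33.3° ≈ 5.46 m.

d ≈ 5.46 m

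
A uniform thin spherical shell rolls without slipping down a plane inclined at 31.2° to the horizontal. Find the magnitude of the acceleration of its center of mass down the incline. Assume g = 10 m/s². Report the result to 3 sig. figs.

The moment of inertia is (2/3)MR², giving k ≡ I/(MR²) = 2/3.
Translational: Mg sinθ − f = Ma. Rotational about the CM: fR = Iα = kMRa, so f = kMa.
Eliminating f: Mg sinθ = (1+k)Ma, so a = g sinθ/(1+k) = 10 × sin31.2° / 1.667 ≈ 3.11 m/s².

a ≈ 3.11 m/s²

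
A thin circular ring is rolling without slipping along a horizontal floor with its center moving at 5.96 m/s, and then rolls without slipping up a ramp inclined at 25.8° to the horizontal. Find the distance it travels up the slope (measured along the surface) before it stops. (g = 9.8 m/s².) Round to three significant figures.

d ≈ 8.33 m

Here I = MR², so the shape factor k = I/(MR²) = 1.
The rolling condition ω = v/R makes the rotational term ½I(v/R)² = ½kMv², so KE_total = ½(1+k)Mv² = Mv².
Setting this equal to Mgh gives the vertical rise h = (1+k)v₀²/(2g) = 2×5.96²/(2×9.8) = 3.625 m.
The distance along the slope is d = h/sinθ = 3.625/sin25.8° ≈ 8.33 m.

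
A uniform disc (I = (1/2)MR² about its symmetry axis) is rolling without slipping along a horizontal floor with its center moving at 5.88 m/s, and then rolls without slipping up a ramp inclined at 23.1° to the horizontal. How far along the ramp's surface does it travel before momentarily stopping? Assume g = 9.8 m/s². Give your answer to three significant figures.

The moment of inertia is (1/2)MR², giving k ≡ I/(MR²) = 0.5.
Since it rolls without slipping, ω = v/R and KE = ½Mv² + ½Iω² = ½(1+k)Mv² = (3/4)Mv².
Setting this equal to Mgh gives the vertical rise h = (1+k)v₀²/(2g) = 1.5×5.88²/(2×9.8) = 2.646 m.
Along the incline, d = h/sinθ = 2.646/sin23.1° ≈ 6.74 m.

d ≈ 6.74 m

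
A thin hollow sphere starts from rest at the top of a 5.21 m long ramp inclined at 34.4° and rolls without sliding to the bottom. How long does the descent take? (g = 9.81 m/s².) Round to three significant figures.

The moment of inertia is (2/3)MR², giving k ≡ I/(MR²) = 2/3.
Newton's second law down the slope: Mg sinθ − f = Ma. The torque equation fR = Iα (with α = a/R) gives f = kMa.
Hence a = g sinθ/(1+k) = 9.81×sin34.4°/1.667 = 3.325 m/s².
With constant a from rest, t = √(2L/a) = √(2·5.21/3.325) ≈ 1.77 s.

t ≈ 1.77 s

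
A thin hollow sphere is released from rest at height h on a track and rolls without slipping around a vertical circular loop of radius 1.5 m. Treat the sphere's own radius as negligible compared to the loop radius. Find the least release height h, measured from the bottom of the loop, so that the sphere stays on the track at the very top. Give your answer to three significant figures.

h_min ≈ 4.25 m

For this body I = (2/3)MR², i.e. k = I/(MR²) = 2/3.
At the top of the loop, the minimum-contact condition is Mg = Mv_top²/r, so v_top² = gr.
With ω = v/R, the kinetic energy at speed v is ½(1+k)Mv² = (5/6)Mv².
Energy conservation from release (height h) to the top (height 2r): Mgh = Mg(2r) + (5/6)M·gr.
Thus h_min = 2r + (1+k)r/2 = r(2 + 1.667/2) = 1.5 × 2.833 ≈ 4.25 m.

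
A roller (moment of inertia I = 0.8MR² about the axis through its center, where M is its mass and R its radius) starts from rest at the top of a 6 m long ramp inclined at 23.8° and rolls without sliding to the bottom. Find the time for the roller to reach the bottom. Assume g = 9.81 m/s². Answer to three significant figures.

The moment of inertia is 0.8MR², giving k ≡ I/(MR²) = 0.8.
Newton's second law down the slope: Mg sinθ − f = Ma. The torque equation fR = Iα (with α = a/R) gives f = kMa.
Hence a = g sinθ/(1+k) = 9.81×sin23.8°/1.8 = 2.199 m/s².
With constant a from rest, t = √(2L/a) = √(2·6/2.199) ≈ 2.34 s.

t ≈ 2.34 s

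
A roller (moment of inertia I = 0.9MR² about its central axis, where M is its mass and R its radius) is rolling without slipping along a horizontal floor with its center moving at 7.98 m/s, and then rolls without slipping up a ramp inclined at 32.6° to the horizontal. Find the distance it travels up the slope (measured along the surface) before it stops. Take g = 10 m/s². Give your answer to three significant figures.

For this body I = 0.9MR², i.e. k = I/(MR²) = 0.9.
The rolling condition ω = v/R makes the rotational term ½I(v/R)² = ½kMv², so KE_total = ½(1+k)Mv² = (19/20)Mv².
Setting this equal to Mgh gives the vertical rise h = (1+k)v₀²/(2g) = 1.9×7.98²/(2×10) = 6.05 m.
The distance along the slope is d = h/sinθ = 6.05/sin32.6° ≈ 11.2 m.

d ≈ 11.2 m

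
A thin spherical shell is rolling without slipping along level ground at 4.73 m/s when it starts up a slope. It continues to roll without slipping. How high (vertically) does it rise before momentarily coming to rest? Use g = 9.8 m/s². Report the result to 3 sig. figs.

h ≈ 1.90 m

For this body I = (2/3)MR², i.e. k = I/(MR²) = 2/3.
Pure rolling means v = ωR; then KE = ½Mv² + ½I(v/R)² = ½(1+k)Mv² = (5/6)Mv².
At the top the kinetic energy is zero, so (5/6)Mv₀² = Mgh.
Thus h = (1+k)v₀²/(2g) = 1.667 × 4.73² / (2 × 9.8) ≈ 1.90 m.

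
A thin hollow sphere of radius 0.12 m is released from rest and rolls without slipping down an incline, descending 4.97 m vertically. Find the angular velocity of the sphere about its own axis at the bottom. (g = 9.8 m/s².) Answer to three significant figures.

ω ≈ 63.7 rad/s

The moment of inertia is (2/3)MR², giving k ≡ I/(MR²) = 2/3.
Since it rolls without slipping, ω = v/R and KE = ½Mv² + ½Iω² = ½(1+k)Mv² = (5/6)Mv².
Energy conservation Mgh = ½(1+k)Mv² gives v = √(2gh/(1+k)) = √(2 × 9.8 × 4.97 / 1.667) = 7.645 m/s.
The angular speed follows from ω = v/R = 7.645/0.12 ≈ 63.7 rad/s.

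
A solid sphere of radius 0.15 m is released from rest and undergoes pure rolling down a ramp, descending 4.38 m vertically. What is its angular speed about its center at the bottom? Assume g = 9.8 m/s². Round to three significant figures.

Here I = (2/5)MR², so the shape factor k = I/(MR²) = 0.4.
The rolling condition ω = v/R makes the rotational term ½I(v/R)² = ½kMv², so KE_total = ½(1+k)Mv² = (7/10)Mv².
Energy conservation Mgh = ½(1+k)Mv² gives v = √(2gh/(1+k)) = √(2 × 9.8 × 4.38 / 1.4) = 7.831 m/s.
Then ω = v/R = 7.831 / 0.15 ≈ 52.2 rad/s.

ω ≈ 52.2 rad/s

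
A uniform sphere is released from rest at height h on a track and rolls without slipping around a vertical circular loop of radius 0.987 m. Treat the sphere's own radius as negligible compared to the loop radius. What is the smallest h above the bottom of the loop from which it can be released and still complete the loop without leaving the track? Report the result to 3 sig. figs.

With I = (2/5)MR², the ratio k = I/(MR²) is 0.4.
At the top, contact is just lost when gravity alone supplies the centripetal force: Mg = Mv_top²/r, i.e. v_top² = gr.
With ω = v/R, the kinetic energy at speed v is ½(1+k)Mv² = (7/10)Mv².
Energy conservation from release (height h) to the top (height 2r): Mgh = Mg(2r) + (7/10)M·gr.
Thus h_min = 2r + (1+k)r/2 = r(2 + 1.4/2) = 0.987 × 2.7 ≈ 2.66 m.

h_min ≈ 2.66 m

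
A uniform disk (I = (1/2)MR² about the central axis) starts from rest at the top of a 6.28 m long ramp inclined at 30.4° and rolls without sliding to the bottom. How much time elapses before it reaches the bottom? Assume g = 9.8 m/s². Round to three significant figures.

t ≈ 1.95 s

For this body I = (1/2)MR², i.e. k = I/(MR²) = 0.5.
Along the incline Mg sinθ − f = Ma, and torque about the center fR = Iα = kMR²(a/R) gives f = kMa.
Hence a = g sinθ/(1+k) = 9.8×sin30.4°/1.5 = 3.306 m/s².
Starting from rest, L = ½at², so t = √(2L/a) = √(2×6.28/3.306) ≈ 1.95 s.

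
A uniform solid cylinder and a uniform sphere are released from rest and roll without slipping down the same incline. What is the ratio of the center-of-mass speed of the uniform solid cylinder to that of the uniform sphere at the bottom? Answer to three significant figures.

Each satisfies Mgh = ½(1+k)Mv² with k = I/(MR²), so v ∝ 1/√(1+k).
For the uniform solid cylinder k = 0.5; for the uniform sphere k = 0.4.
v₁/v₂ = √((1+k₂)/(1+k₁)) = √(1.4/1.5) ≈ 0.966.

v_ratio ≈ 0.966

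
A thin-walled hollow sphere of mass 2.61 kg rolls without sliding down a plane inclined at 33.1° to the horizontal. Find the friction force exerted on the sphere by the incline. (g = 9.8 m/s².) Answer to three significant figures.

The moment of inertia is (2/3)MR², giving k ≡ I/(MR²) = 2/3.
Translational: Mg sinθ − f = Ma. Rotational about the CM: fR = Iα = kMRa, so f = kMa.
Combining, a = g sinθ/(1+k) and f = kMa = kMg sinθ/(1+k).
f = (2/3) × 2.61 × 9.8 × sin33.1° / 1.667 ≈ 5.59 N.

f ≈ 5.59 N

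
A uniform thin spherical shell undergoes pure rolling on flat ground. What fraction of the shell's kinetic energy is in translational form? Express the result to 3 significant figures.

For this body I = (2/3)MR², i.e. k = I/(MR²) = 2/3.
Since ω = v/R, the translational part is ½Mv² and the rotational part is ½I(v/R)² = ½kMv²; the total is ½(1+k)Mv².
The translational fraction is therefore 1/(1+k) = 1/1.667 ≈ 0.600.

fraction ≈ 0.600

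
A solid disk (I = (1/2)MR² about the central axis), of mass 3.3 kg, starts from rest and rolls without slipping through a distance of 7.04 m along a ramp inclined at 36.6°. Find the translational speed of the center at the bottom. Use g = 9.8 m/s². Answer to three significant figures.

For this body I = (1/2)MR², i.e. k = I/(MR²) = 0.5.
Rolling without slipping gives ω = v/R, so the total kinetic energy is ½Mv² + ½Iω² = ½(1+k)Mv² = (3/4)Mv².
The vertical drop is h = L sinθ = 7.04 × sin36.6° = 4.197 m.
Energy conservation: Mgh = (3/4)Mv², so v = √(2gh/(1+k)) = √(2 × 9.8 × 4.197 / 1.5) ≈ 7.41 m/s.

v ≈ 7.41 m/s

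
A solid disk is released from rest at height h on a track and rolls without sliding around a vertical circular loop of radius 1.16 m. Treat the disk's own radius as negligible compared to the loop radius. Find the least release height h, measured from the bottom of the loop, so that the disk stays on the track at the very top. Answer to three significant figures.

h_min ≈ 3.19 m

The moment of inertia is (1/2)MR², giving k ≡ I/(MR²) = 0.5.
At the top of the loop, the minimum-contact condition is Mg = Mv_top²/r, so v_top² = gr.
With ω = v/R, the kinetic energy at speed v is ½(1+k)Mv² = (3/4)Mv².
Energy conservation from release (height h) to the top (height 2r): Mgh = Mg(2r) + (3/4)M·gr.
Thus h_min = 2r + (1+k)r/2 = r(2 + 1.5/2) = 1.16 × 2.75 ≈ 3.19 m.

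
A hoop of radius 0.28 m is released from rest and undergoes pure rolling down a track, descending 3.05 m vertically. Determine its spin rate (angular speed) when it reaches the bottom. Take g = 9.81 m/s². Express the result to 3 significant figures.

ω ≈ 19.5 rad/s

With I = MR², the ratio k = I/(MR²) is 1.
Pure rolling means v = ωR; then KE = ½Mv² + ½I(v/R)² = ½(1+k)Mv² = Mv².
Energy conservation Mgh = ½(1+k)Mv² gives v = √(2gh/(1+k)) = √(2 × 9.81 × 3.05 / 2) = 5.47 m/s.
The angular speed follows from ω = v/R = 5.47/0.28 ≈ 19.5 rad/s.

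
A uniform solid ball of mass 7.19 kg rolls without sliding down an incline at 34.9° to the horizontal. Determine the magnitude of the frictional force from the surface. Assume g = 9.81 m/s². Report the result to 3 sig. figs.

f ≈ 11.5 N

For this body I = (2/5)MR², i.e. k = I/(MR²) = 0.4.
Along the incline Mg sinθ − f = Ma, and torque about the center fR = Iα = kMR²(a/R) gives f = kMa.
Combining, a = g sinθ/(1+k) and f = kMa = kMg sinθ/(1+k).
f = 0.4 × 7.19 × 9.81 × sin34.9° / 1.4 ≈ 11.5 N.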